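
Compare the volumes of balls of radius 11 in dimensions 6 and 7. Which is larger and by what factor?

V_6(11) ≈ 9.15492e+06, V_7(11) ≈ 9.20723e+07. The 7-ball is larger by a factor of 10.06.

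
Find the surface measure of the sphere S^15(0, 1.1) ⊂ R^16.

S_16(1.1) = 2·π^(16/2)·(1.1)^15 / Γ(16/2) ≈ 15.7286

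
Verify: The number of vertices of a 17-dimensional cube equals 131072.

True. The 17-cube has 2^17 = 131072 vertices.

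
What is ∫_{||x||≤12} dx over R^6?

V = 497664·π^3 ≈ 1.54307e+07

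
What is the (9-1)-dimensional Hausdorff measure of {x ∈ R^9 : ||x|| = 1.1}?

S_9(1.1) = 2·π^(9/2)·(1.1)^8 / Γ(9/2) ≈ 63.6358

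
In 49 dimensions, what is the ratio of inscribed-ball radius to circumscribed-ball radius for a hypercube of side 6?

Ratio = (s/2)/(s√49/2) = 49^(-1/2) ≈ 0.142857.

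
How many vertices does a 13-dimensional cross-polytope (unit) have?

The vertices are ±e_1, ..., ±e_13, so there are 2·13 = 26.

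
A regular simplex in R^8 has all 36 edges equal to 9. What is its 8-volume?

For a regular n-simplex with edge a, V = (a^n / n!)·√((n+1)/2^n). With a=9, n=8: V ≈ 200.18.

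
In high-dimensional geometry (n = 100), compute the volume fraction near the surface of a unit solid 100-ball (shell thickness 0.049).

1 - (1-0.049)^100 ≈ 0.993423 ≈ 99.34%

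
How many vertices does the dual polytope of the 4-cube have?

An n-cross-polytope has 2n vertices; here n = 4, giving 8.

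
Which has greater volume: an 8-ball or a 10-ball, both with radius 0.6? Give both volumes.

V_8(0.6) ≈ 0.0681708. V_10(0.6) ≈ 0.0154199. The 8-ball is larger.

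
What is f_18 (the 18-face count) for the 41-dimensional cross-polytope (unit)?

Each 18-face is the convex hull of 19 vertices, one chosen as ±e_i from each of 19 distinct axes: 2^19·C(41,19) = 128273702033817600.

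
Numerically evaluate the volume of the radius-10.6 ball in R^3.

Volume = π^{3/2}·(10.6)^3/Γ(5/2) ≈ 4988.92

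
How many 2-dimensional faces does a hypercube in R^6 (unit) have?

An n-cube has C(n,k)·2^(n-k) k-faces. Here C(6,2)·2^4 = 15·16 = 240.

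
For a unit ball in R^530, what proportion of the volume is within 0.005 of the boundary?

V(inner)/V(outer) = ((1-0.005)/1)^530 ≈ 0.07018, so the shell fraction is 0.929817.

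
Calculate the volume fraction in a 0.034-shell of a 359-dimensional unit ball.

Shell fraction = 1 - (1-0.034)^359 ≈ 0.9999959562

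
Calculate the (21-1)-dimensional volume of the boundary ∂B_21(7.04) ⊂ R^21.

S_21(7.04) = 2·π^(21/2)·(7.04)^20 / Γ(21/2) ≈ 2.61951e+16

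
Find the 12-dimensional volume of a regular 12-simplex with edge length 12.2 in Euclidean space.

For a regular n-simplex with edge a, V = (a^n / n!)·√((n+1)/2^n). With a=12.2, n=12: V ≈ 1278.71.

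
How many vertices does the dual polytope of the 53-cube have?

The 53-dimensional cross-polytope has 2n = 2·53 = 106 vertices.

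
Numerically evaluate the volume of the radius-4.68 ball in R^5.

The n-ball volume is π^(n/2)·r^n/Γ(n/2+1). With n=5, r=4.68: V ≈ 11817.6.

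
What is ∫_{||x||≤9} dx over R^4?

V = 6561·π^2/2 ≈ 32377.2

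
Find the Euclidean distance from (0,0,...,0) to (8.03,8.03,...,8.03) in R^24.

The space diagonal of an n-cube of side s is s√n. Here 8.03·√24 ≈ 39.3388.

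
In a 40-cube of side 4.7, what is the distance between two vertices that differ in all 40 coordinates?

d = √(4.7² + 4.7² + ... + 4.7²) [40 terms] = √(40·4.7²) = 4.7√40 ≈ 29.7254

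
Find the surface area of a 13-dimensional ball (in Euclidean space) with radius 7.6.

S_13(7.6) = 2·π^(13/2)·(7.6)^12 / Γ(13/2) ≈ 4.3959e+11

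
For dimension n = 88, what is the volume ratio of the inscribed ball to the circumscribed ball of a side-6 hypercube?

V_in/V_out = n^(-n/2) = 88^(-88/2) ≈ 2.7718e-86.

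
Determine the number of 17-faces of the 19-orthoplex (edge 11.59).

f_17(19-orthoplex) = 2^18 · (19 choose 18) = 4980736.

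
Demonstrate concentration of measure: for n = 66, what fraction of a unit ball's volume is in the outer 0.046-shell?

1 - (1-0.046)^66 ≈ 0.955312 ≈ 95.53%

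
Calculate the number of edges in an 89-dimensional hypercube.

An n-cube has n·2^(n-1) edges. With n = 89: 89·309485009821345068724781056 = 27544165874099711116505513984.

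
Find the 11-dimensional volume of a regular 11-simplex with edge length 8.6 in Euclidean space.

V_11 = √(12) · 8.6^11 / (11! · 2^(11/2)) ≈ 36.4966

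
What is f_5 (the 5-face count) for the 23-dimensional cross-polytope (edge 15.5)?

An n-cross-polytope has 2^(k+1)·C(n,k+1) k-faces. Here 2^6·C(23,6) = 64·100947 = 6460608.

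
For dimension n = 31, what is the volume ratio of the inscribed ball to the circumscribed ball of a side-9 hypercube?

Volume scales as r^n, and r_in/r_out = 1/√31, giving (1/√31)^31 ≈ 7.65409e-24.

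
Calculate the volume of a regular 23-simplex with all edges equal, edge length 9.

Volume = 9^23 · √(24/2^23) / 23! ≈ 0.000579888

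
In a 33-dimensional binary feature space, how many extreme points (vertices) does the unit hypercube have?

Each vertex is a binary string of length 33, so there are 2^33 = 8589934592.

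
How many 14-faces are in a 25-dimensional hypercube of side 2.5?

f_14(25-cube) = (25 choose 14) · 2^11 = 9128755200.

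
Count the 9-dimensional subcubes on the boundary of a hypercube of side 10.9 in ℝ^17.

An n-cube has C(n,k)·2^(n-k) k-faces. Here C(17,9)·2^8 = 24310·256 = 6223360.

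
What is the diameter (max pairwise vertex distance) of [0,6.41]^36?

d = √(6.41² + 6.41² + ... + 6.41²) [36 terms] = √(36·6.41²) = 6.41√36 = 38.46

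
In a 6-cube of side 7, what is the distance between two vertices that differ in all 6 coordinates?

Diagonal = √6 · 7 ≈ 17.1464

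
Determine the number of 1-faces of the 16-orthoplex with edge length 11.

Each 1-face is the convex hull of 2 vertices, one chosen as ±e_i from each of 2 distinct axes: 2^2·C(16,2) = 480.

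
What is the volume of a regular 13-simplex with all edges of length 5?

V = (5^13 / 13!) · √((13+1) / 2^13) ≈ 0.00810399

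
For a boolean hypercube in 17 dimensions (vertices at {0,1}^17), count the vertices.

The 17-cube has 2^17 = 131072 vertices.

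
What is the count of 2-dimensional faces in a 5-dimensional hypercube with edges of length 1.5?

Number of 2-faces = C(5,2) · 2^(5-2) = 10 · 8 = 80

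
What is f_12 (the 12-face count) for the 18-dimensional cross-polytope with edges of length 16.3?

Each 12-face is the convex hull of 13 vertices, one chosen as ±e_i from each of 13 distinct axes: 2^13·C(18,13) = 70189056.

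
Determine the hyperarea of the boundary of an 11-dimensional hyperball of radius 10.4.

S = n·V_n(r)/r = 11·V_11(10.4)/10.4 (volume-to-surface relation), giving 3.06783e+11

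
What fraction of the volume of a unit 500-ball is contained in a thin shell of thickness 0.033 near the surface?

Shell fraction = 1 - (1-0.033)^500 ≈ 0.9999999483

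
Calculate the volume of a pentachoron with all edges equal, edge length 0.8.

For a regular n-simplex with edge a, V = (a^n / n!)·√((n+1)/2^n). With a=0.8, n=4: V ≈ 0.00954056.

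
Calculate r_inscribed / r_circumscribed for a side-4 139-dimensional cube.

r_in = 4/2 (half the side); r_out = 4√139/2 (half the diagonal). Ratio = 1/√139 ≈ 0.0848189.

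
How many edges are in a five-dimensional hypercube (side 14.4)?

Choose 1 of 5 axes to span the face (C(5,1) = 5 ways), then fix each of the remaining 4 coordinates at one of its two extreme values (2^4 = 16 ways): 5·16 = 80.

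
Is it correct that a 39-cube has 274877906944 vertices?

False. The 39-cube has 2^39 = 549755813888 vertices.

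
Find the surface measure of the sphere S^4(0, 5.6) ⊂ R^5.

S_5(5.6) = 2·π^(5/2)·(5.6)^4 / Γ(5/2) ≈ 25883.4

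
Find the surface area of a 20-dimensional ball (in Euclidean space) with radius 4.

The surface area of an n-ball is 2π^(n/2) r^(n-1) / Γ(n/2). For n=20, r=4: 4294967296·π^10/2835 ≈ 1.41875e+11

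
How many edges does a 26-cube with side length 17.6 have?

Number of 1-faces = C(26,1)·2^(26-1) = 26·33554432 = 872415232.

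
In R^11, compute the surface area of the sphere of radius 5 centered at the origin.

The surface area of an n-ball is 2π^(n/2) r^(n-1) / Γ(n/2). For n=11, r=5: 125000000·π^5/189 ≈ 2.02394e+08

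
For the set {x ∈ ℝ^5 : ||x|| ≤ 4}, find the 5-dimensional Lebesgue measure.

The n-ball volume is π^(n/2)·r^n/Γ(n/2+1). With n=5, r=4: V = 8192·π^2/15 ≈ 5390.12.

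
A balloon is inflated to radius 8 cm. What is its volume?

Volume = π^{3/2}·(8)^3/Γ(5/2) = 2048·π/3 ≈ 2144.66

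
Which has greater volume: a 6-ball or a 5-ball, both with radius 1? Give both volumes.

V_6(1) ≈ 5.16771. V_5(1) ≈ 5.26379. The 5-ball is larger.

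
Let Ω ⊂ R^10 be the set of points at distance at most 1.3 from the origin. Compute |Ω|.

The n-ball volume is π^(n/2)·r^n/Γ(n/2+1). With n=10, r=1.3: V ≈ 35.1562.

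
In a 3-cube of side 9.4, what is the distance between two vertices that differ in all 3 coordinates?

d = √(9.4² + 9.4² + ... + 9.4²) [3 terms] = √(3·9.4²) = 9.4√3 ≈ 16.2813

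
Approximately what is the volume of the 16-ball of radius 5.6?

Volume = π^{16/2}·(5.6)^16/Γ(9) ≈ 2.20134e+11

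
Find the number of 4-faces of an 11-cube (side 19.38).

Number of 4-faces = C(11,4) · 2^(11-4) = 330 · 128 = 42240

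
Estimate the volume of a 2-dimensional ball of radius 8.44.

The n-ball volume is π^(n/2)·r^n/Γ(n/2+1). With n=2, r=8.44: V ≈ 223.787.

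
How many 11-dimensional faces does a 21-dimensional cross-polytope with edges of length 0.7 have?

Number of 11-faces = 2^(11+1) · C(21,11+1) = 4096 · 293930 = 1203937280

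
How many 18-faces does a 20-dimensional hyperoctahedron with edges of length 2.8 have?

Each 18-face is the convex hull of 19 vertices, one chosen as ±e_i from each of 19 distinct axes: 2^19·C(20,19) = 10485760.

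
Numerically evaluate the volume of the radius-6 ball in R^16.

The n-ball volume is π^(n/2)·r^n/Γ(n/2+1). With n=16, r=6: V = 2448880128·π^8/35 ≈ 6.63894e+11.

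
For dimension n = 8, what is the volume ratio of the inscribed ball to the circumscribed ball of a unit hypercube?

V_in/V_out = n^(-n/2) = 8^(-8/2) ≈ 0.000244141.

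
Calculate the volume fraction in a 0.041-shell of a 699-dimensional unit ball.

V(inner)/V(outer) = ((1-0.041)/1)^699 ≈ 1.955e-13, so the shell fraction is 1 - 1.955e-13.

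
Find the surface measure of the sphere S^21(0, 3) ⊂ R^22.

The surface area of an n-ball is 2π^(n/2) r^(n-1) / Γ(n/2). For n=22, r=3: 129140163·π^11/22400 ≈ 1.69614e+09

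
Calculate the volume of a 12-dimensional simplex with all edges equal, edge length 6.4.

For a regular n-simplex with edge a, V = (a^n / n!)·√((n+1)/2^n). With a=6.4, n=12: V ≈ 0.555411.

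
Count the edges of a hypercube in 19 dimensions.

An n-cube has n·2^(n-1) edges. With n = 19: 19·262144 = 4980736.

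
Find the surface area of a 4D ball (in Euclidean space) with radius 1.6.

S = n·V_n(r)/r = 4·V_4(1.6)/1.6 (volume-to-surface relation), giving 80.8518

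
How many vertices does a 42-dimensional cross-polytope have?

The vertices are ±e_1, ..., ±e_42, so there are 2·42 = 84.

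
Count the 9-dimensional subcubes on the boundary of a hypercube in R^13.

Choose 9 of 13 axes to span the face (C(13,9) = 715 ways), then fix each of the remaining 4 coordinates at one of its two extreme values (2^4 = 16 ways): 715·16 = 11440.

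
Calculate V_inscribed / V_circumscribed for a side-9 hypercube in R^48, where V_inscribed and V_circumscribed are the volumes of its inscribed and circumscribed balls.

Volume scales as r^n, and r_in/r_out = 1/√48, giving (1/√48)^48 ≈ 4.469e-41.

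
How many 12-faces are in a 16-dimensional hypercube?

Number of 12-faces = C(16,12) · 2^(16-12) = 1820 · 16 = 29120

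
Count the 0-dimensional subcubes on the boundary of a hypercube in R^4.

f_0(4-cube) = (4 choose 0) · 2^4 = 16.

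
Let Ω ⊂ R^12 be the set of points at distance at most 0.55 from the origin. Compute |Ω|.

The n-ball volume is π^(n/2)·r^n/Γ(n/2+1). With n=12, r=0.55: V ≈ 0.0010231.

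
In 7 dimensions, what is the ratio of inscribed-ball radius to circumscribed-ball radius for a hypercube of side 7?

r_in = 7/2 (half the side); r_out = 7√7/2 (half the diagonal). Ratio = 1/√7 ≈ 0.377964.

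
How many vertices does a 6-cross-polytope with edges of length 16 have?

Number of 0-faces = 2^(0+1) · C(6,0+1) = 2 · 6 = 12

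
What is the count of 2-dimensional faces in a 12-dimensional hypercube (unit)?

Choose 2 of 12 axes to span the face (C(12,2) = 66 ways), then fix each of the remaining 10 coordinates at one of its two extreme values (2^10 = 1024 ways): 66·1024 = 67584.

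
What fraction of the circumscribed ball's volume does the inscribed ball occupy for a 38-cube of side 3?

The radii are 3/2 and 3√38/2, so the volume ratio is (1/√38)^38 = 38^{-38/2} ≈ 9.64077e-31.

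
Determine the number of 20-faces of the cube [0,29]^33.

f_20(33-cube) = (33 choose 20) · 2^13 = 4695379476480.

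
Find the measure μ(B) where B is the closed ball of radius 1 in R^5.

V = 8·π^2/15 ≈ 5.26379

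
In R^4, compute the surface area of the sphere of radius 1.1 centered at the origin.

The surface area of an n-ball is 2π^(n/2) r^(n-1) / Γ(n/2). For n=4, r=1.1: 26.2729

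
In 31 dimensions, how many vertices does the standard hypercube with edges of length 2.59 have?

Number of vertices = 2^31 = 2147483648.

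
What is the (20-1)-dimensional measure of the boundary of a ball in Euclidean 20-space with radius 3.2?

The surface area of an n-ball is 2π^(n/2) r^(n-1) / Γ(n/2). For n=20, r=3.2: 2.04463e+09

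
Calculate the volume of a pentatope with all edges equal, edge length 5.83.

V = (5.83^4 / 4!) · √((4+1) / 2^4) ≈ 26.9084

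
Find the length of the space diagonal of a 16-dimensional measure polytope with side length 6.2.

The space diagonal of an n-cube of side s is s√n. Here 6.2·√16 = 24.8.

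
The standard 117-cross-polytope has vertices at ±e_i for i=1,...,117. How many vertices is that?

The vertices are ±e_1, ..., ±e_117, so there are 2·117 = 234.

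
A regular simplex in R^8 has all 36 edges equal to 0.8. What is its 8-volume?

V_8 = √(9) · 0.8^8 / (8! · 2^(8/2)) ≈ 7.8019e-07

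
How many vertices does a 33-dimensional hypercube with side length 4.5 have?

The 33-cube has 2^33 = 8589934592 vertices.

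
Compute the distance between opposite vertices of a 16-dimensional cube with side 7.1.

Diagonal = √16 · 7.1 = 28.4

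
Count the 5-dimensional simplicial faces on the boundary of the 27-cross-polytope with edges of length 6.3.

Each 5-face is the convex hull of 6 vertices, one chosen as ±e_i from each of 6 distinct axes: 2^6·C(27,6) = 18944640.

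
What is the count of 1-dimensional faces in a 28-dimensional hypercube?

An n-cube has C(n,k)·2^(n-k) k-faces. Here C(28,1)·2^27 = 28·134217728 = 3758096384.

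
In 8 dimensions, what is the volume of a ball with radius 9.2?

V_8(9.2) = π^(8/2) · (9.2)^8 / Γ(8/2 + 1) ≈ 2.08301e+08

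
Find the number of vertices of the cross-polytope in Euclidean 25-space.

Number of 0-faces = 2^(0+1) · C(25,0+1) = 2 · 25 = 50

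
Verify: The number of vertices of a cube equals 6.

False. The 3-cube has 2^3 = 8 vertices.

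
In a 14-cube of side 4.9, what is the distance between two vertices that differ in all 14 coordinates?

The space diagonal of an n-cube of side s is s√n. Here 4.9·√14 ≈ 18.3341.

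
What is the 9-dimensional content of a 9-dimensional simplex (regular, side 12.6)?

For a regular n-simplex with edge a, V = (a^n / n!)·√((n+1)/2^n). With a=12.6, n=9: V ≈ 3082.74.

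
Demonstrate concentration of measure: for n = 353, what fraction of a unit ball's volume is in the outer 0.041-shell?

1 - (1-0.041)^353 ≈ 0.9999996181 ≈ 99.999962%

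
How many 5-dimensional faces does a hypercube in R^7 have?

f_5(7-cube) = (7 choose 5) · 2^2 = 84.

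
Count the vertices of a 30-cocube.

Number of vertices = 2n = 60.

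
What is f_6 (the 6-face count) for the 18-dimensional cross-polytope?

An n-cross-polytope has 2^(k+1)·C(n,k+1) k-faces. Here 2^7·C(18,7) = 128·31824 = 4073472.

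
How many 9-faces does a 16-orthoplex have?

f_9(16-orthoplex) = 2^10 · (16 choose 10) = 8200192.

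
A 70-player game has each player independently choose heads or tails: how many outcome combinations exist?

The 70-cube has 2^70 = 1180591620717411303424 vertices.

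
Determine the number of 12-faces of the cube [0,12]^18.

Number of 12-faces = C(18,12) · 2^(18-12) = 18564 · 64 = 1188096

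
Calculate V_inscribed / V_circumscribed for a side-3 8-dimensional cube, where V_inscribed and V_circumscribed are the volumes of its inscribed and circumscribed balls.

The radii are 3/2 and 3√8/2, so the volume ratio is (1/√8)^8 = 8^{-8/2} ≈ 0.000244141.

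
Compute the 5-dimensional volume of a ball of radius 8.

The n-ball volume is π^(n/2)·r^n/Γ(n/2+1). With n=5, r=8: V = 262144·π^2/15 ≈ 172484.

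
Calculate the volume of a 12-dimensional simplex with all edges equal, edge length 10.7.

V_12 = √(13) · 10.7^12 / (12! · 2^(12/2)) ≈ 264.887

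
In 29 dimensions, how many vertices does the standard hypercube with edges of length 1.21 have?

An n-cube has 2^n vertices; for n = 29 that is 2^29 = 536870912.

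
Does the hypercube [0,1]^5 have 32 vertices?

True. The 5-cube has 2^5 = 32 vertices.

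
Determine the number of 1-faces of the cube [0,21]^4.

f_1(4-cube) = (4 choose 1) · 2^3 = 32.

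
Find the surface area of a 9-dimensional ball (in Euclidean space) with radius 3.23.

The surface area of an n-ball is 2π^(n/2) r^(n-1) / Γ(n/2). For n=9, r=3.23: 351706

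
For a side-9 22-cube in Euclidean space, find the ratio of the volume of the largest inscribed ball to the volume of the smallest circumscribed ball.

The radii are 9/2 and 9√22/2, so the volume ratio is (1/√22)^22 = 22^{-22/2} ≈ 1.7114e-15.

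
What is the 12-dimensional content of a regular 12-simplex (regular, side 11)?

V_12 = √(13) · 11^12 / (12! · 2^(12/2)) ≈ 369.119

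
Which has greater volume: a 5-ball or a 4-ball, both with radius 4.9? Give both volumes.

V_5(4.9) ≈ 14868.9. V_4(4.9) ≈ 2844.82. The 5-ball is larger.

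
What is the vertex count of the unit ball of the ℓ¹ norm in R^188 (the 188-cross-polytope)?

The 188-dimensional cross-polytope has 2n = 2·188 = 376 vertices.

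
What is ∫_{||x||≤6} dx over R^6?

V = 7776·π^3 ≈ 241105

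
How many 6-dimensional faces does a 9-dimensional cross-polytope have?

Number of 6-faces = 2^(6+1) · C(9,6+1) = 128 · 36 = 4608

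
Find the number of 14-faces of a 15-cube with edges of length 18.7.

Number of 14-faces = C(15,14) · 2^(15-14) = 15 · 2 = 30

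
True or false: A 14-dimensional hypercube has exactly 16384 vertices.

True. The 14-cube has 2^14 = 16384 vertices.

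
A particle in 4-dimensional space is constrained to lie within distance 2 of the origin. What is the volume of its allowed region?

Volume = π^{4/2}·(2)^4/Γ(3) = 8·π^2 ≈ 78.9568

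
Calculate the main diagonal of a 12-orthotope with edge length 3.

d = √(3² + 3² + ... + 3²) [12 terms] = √(12·3²) = 3√12 ≈ 10.3923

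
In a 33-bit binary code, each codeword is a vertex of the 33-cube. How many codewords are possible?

The 33-cube has 2^33 = 8589934592 vertices.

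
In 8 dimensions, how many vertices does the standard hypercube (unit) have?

The 8-cube has 2^8 = 256 vertices.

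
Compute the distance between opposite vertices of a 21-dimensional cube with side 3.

The space diagonal of an n-cube of side s is s√n. Here 3·√21 ≈ 13.7477.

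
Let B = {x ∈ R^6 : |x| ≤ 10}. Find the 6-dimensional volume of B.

V_6(10) = π^(6/2) · (10)^6 / Γ(6/2 + 1) = 500000·π^3/3 ≈ 5.16771e+06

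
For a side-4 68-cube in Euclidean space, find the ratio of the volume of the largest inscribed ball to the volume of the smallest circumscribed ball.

V_in/V_out = n^(-n/2) = 68^(-68/2) ≈ 4.95105e-63.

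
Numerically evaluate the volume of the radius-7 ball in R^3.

The n-ball volume is π^(n/2)·r^n/Γ(n/2+1). With n=3, r=7: V = 1372·π/3 ≈ 1436.76.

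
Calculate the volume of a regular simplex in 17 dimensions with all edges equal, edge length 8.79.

For a regular n-simplex with edge a, V = (a^n / n!)·√((n+1)/2^n). With a=8.79, n=17: V ≈ 0.36781.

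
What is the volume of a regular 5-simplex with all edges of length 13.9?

V_5 = √(6) · 13.9^5 / (5! · 2^(5/2)) ≈ 1872.38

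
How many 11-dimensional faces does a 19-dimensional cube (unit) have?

An n-cube has C(n,k)·2^(n-k) k-faces. Here C(19,11)·2^8 = 75582·256 = 19348992.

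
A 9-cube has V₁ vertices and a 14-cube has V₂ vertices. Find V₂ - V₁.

V₁ = 2^9 = 512. V₂ = 2^14 = 16384. V₂ - V₁ = 15872.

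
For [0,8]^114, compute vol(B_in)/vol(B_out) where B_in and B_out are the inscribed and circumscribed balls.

The radii are 8/2 and 8√114/2, so the volume ratio is (1/√114)^114 = 114^{-114/2} ≈ 5.70721e-118.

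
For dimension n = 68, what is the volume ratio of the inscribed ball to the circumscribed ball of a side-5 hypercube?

V_in / V_out = (r_in/r_out)^68 = (1/√68)^68 = 68^(-68/2) ≈ 4.95105e-63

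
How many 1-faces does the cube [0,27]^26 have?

Number of 1-faces = C(26,1)·2^(26-1) = 26·33554432 = 872415232.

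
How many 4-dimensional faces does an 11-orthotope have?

f_4(11-cube) = (11 choose 4) · 2^7 = 42240.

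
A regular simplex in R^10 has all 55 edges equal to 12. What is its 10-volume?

Volume = 12^10 · √(11/2^10) / 10! ≈ 1768.46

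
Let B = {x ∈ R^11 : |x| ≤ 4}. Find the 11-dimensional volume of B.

V_11(4) = π^(11/2) · (4)^11 / Γ(11/2 + 1) = 268435456·π^5/10395 ≈ 7.9025e+06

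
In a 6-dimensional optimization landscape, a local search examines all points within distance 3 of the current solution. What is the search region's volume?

The n-ball volume is π^(n/2)·r^n/Γ(n/2+1). With n=6, r=3: V = 243·π^3/2 ≈ 3767.26.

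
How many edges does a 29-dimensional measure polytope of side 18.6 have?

An n-cube has n·2^(n-1) edges. With n = 29: 29·268435456 = 7784628224.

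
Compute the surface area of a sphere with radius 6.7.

S_3(6.7) = 2·π^(3/2)·(6.7)^2 / Γ(3/2) = 4πr² = 4π·(6.7)² ≈ 564.104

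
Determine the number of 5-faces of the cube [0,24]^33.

Number of 5-faces = C(33,5) · 2^(33-5) = 237336 · 268435456 = 63709397385216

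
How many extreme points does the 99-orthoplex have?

Number of vertices = 2n = 198.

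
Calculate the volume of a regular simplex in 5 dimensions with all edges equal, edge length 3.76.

V_5 = √(6) · 3.76^5 / (5! · 2^(5/2)) ≈ 2.71181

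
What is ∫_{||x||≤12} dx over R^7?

The n-ball volume is π^(n/2)·r^n/Γ(n/2+1). With n=7, r=12: V = 191102976·π^3/35 ≈ 1.69297e+08.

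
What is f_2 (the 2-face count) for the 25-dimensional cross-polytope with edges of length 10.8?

Number of 2-faces = 2^(2+1) · C(25,2+1) = 8 · 2300 = 18400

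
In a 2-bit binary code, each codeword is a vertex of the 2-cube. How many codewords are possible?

The 2-cube has 2^2 = 4 vertices.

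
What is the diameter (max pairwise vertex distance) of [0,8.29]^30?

||(8.29,8.29,...,8.29)|| = √(30)·8.29 ≈ 45.4062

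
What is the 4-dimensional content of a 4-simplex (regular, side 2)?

V_4 = √(5) · 2^4 / (4! · 2^(4/2)) ≈ 0.372678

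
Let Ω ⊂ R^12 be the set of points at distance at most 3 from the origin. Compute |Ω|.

Volume = π^{12/2}·(3)^12/Γ(7) = 59049·π^6/80 ≈ 709613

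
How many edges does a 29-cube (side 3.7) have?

The 29-cube has n·2^(n-1) = 29·2^28 = 29·268435456 = 7784628224 edges.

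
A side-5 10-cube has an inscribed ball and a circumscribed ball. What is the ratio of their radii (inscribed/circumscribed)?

Ratio = (s/2)/(s√10/2) = 10^(-1/2) ≈ 0.316228.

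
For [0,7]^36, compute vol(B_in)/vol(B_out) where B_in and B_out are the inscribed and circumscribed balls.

Volume scales as r^n, and r_in/r_out = 1/√36, giving (1/√36)^36 ≈ 9.69516e-29.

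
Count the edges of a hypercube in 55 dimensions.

Number of 1-faces = C(55,1)·2^(55-1) = 55·18014398509481984 = 990791918021509120.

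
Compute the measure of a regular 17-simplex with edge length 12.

V = (12^17 / 17!) · √((17+1) / 2^17) ≈ 73.0961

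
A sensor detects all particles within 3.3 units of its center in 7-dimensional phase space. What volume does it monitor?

V_7(3.3) = π^(7/2) · (3.3)^7 / Γ(7/2 + 1) ≈ 20136.2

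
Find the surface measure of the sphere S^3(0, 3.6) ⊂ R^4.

S = n·V_n(r)/r = 4·V_4(3.6)/3.6 (volume-to-surface relation), giving 920.953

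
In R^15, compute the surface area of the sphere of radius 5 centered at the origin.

|∂B_15(5)| = 312500000000·π^7/27027 ≈ 3.49222e+10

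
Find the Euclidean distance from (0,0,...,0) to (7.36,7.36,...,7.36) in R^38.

Diagonal = √38 · 7.36 ≈ 45.3701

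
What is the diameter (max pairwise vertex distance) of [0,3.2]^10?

||(3.2,3.2,...,3.2)|| = √(10)·3.2 ≈ 10.1193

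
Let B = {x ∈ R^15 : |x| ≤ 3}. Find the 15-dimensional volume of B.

The n-ball volume is π^(n/2)·r^n/Γ(n/2+1). With n=15, r=3: V = 45349632·π^7/25025 ≈ 5.47329e+06.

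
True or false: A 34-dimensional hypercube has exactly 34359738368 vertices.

False. The 34-cube has 2^34 = 17179869184 vertices.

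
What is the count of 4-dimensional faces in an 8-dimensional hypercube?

Choose 4 of 8 axes to span the face (C(8,4) = 70 ways), then fix each of the remaining 4 coordinates at one of its two extreme values (2^4 = 16 ways): 70·16 = 1120.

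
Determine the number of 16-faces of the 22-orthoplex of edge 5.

Number of 16-faces = 2^(16+1) · C(22,16+1) = 131072 · 26334 = 3451650048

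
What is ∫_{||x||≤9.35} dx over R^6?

The n-ball volume is π^(n/2)·r^n/Γ(n/2+1). With n=6, r=9.35: V ≈ 3.45277e+06.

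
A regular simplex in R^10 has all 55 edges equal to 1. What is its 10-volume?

V_10 = √(11) · 1^10 / (10! · 2^(10/2)) ≈ 2.85617e-08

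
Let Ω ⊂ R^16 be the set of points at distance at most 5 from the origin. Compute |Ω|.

V_16(5) = π^(16/2) · (5)^16 / Γ(16/2 + 1) = 30517578125·π^8/8064 ≈ 3.59086e+10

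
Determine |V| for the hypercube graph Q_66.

Number of vertices = 2^66 = 73786976294838206464.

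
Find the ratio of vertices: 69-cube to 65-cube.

The 69-cube has 2^69 = 590295810358705651712 vertices. The 65-cube has 2^65 = 36893488147419103232 vertices. Ratio: 590295810358705651712/36893488147419103232 = 16.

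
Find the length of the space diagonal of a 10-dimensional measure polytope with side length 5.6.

d = √(5.6² + 5.6² + ... + 5.6²) [10 terms] = √(10·5.6²) = 5.6√10 ≈ 17.7088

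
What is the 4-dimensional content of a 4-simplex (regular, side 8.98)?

Volume = 8.98^4 · √(5/2^4) / 4! ≈ 151.467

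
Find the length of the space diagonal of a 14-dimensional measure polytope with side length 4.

d = √(4² + 4² + ... + 4²) [14 terms] = √(14·4²) = 4√14 ≈ 14.9666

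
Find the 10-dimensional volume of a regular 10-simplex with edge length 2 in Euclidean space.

V_10 = √(11) · 2^10 / (10! · 2^(10/2)) ≈ 2.92471e-05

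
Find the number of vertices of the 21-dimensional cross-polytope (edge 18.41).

An n-cross-polytope has 2n vertices; here n = 21, giving 42.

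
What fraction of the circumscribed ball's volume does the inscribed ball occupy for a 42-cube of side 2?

Volume scales as r^n, and r_in/r_out = 1/√42, giving (1/√42)^42 ≈ 8.1614e-35.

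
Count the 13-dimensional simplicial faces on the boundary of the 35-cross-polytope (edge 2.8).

f_13(35-orthoplex) = 2^14 · (35 choose 14) = 38010214809600.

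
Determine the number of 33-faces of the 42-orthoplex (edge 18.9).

Each 33-face is the convex hull of 34 vertices, one chosen as ±e_i from each of 34 distinct axes: 2^34·C(42,34) = 2027743138063319040.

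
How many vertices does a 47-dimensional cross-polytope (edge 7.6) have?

The vertices are ±e_1, ..., ±e_47, so there are 2·47 = 94.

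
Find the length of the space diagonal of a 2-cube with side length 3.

The space diagonal of an n-cube of side s is s√n. Here 3·√2 ≈ 4.24264.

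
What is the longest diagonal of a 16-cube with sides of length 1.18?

||(1.18,1.18,...,1.18)|| = √(16)·1.18 = 4.72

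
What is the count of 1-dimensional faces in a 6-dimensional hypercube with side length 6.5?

Number of 1-faces = C(6,1) · 2^(6-1) = 6 · 32 = 192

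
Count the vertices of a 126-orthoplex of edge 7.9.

The 126-dimensional cross-polytope has 2n = 2·126 = 252 vertices.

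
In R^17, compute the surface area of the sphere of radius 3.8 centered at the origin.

The surface area of an n-ball is 2π^(n/2) r^(n-1) / Γ(n/2). For n=17, r=3.8: 4.53051e+09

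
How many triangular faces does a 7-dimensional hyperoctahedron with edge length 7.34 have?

f_2(7-orthoplex) = 2^3 · (7 choose 3) = 280.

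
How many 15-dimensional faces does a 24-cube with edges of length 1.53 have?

Number of 15-faces = C(24,15) · 2^(24-15) = 1307504 · 512 = 669442048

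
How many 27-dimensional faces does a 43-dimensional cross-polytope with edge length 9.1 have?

f_27(43-orthoplex) = 2^28 · (43 choose 28) = 40676737799082213376.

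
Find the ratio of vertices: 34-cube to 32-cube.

The 34-cube has 2^34 = 17179869184 vertices. The 32-cube has 2^32 = 4294967296 vertices. Ratio: 17179869184/4294967296 = 4.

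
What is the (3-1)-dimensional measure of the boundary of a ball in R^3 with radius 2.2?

The surface area of an n-ball is 2π^(n/2) r^(n-1) / Γ(n/2). For n=3, r=2.2: 4πr² = 4π·(2.2)² ≈ 60.8212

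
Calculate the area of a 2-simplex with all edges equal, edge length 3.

Area = (√3/4) · 3² = 3.89711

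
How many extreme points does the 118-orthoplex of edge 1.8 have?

Number of vertices = 2n = 236.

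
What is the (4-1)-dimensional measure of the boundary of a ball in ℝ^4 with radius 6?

S_4(6) = 2·π^(4/2)·(6)^3 / Γ(4/2) = 432·π^2 ≈ 4263.67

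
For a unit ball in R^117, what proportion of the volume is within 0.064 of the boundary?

Shell fraction = 1 - (1-0.064)^117 ≈ 0.999564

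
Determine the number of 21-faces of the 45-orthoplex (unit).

An n-cross-polytope has 2^(k+1)·C(n,k+1) k-faces. Here 2^22·C(45,22) = 4194304·4116715363800 = 17266755717247795200.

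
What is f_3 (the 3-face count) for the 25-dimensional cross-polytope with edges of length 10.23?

Each 3-face is the convex hull of 4 vertices, one chosen as ±e_i from each of 4 distinct axes: 2^4·C(25,4) = 202400.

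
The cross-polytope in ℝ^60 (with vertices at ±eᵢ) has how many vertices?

An n-cross-polytope has 2n vertices; here n = 60, giving 120.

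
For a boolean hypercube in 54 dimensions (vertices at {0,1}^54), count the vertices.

An n-cube has 2^n vertices; for n = 54 that is 2^54 = 18014398509481984.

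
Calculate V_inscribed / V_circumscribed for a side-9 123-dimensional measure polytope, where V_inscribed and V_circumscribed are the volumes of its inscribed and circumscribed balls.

V_in / V_out = (r_in/r_out)^123 = (1/√123)^123 = 123^(-123/2) ≈ 2.95689e-129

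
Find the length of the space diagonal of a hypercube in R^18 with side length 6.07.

d = √(6.07² + 6.07² + ... + 6.07²) [18 terms] = √(18·6.07²) = 6.07√18 ≈ 25.7528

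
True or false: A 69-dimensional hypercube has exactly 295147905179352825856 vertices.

False. The 69-cube has 2^69 = 590295810358705651712 vertices.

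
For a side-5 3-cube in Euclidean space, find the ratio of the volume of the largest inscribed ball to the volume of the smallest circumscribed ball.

The radii are 5/2 and 5√3/2, so the volume ratio is (1/√3)^3 = 3^{-3/2} ≈ 0.19245.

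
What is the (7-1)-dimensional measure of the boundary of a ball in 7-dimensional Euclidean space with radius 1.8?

S = n·V_n(r)/r = 7·V_7(1.8)/1.8 (volume-to-surface relation), giving 1124.9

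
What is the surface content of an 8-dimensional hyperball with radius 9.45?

|∂B_8(9.45)| ≈ 2.18525e+08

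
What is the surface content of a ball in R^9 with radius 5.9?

The surface area of an n-ball is 2π^(n/2) r^(n-1) / Γ(n/2). For n=9, r=5.9: 4.35889e+07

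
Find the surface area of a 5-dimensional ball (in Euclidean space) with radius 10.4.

S = n·V_n(r)/r = 5·V_5(10.4)/10.4 (volume-to-surface relation), giving 307894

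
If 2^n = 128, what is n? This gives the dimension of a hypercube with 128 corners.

n = log_2(128) = 7.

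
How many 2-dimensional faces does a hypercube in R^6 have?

Choose 2 of 6 axes to span the face (C(6,2) = 15 ways), then fix each of the remaining 4 coordinates at one of its two extreme values (2^4 = 16 ways): 15·16 = 240.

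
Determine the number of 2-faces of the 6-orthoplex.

Each 2-face is the convex hull of 3 vertices, one chosen as ±e_i from each of 3 distinct axes: 2^3·C(6,3) = 160.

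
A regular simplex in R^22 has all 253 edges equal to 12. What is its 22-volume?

V_22 = √(23) · 12^22 / (22! · 2^(22/2)) ≈ 1.15015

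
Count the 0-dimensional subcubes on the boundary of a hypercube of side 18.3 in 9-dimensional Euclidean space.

An n-cube has C(n,k)·2^(n-k) k-faces. Here C(9,0)·2^9 = 1·512 = 512.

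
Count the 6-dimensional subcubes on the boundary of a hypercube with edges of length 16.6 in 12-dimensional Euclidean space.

An n-cube has C(n,k)·2^(n-k) k-faces. Here C(12,6)·2^6 = 924·64 = 59136.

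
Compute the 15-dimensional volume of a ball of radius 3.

The n-ball volume is π^(n/2)·r^n/Γ(n/2+1). With n=15, r=3: V = 45349632·π^7/25025 ≈ 5.47329e+06.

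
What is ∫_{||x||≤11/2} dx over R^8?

V = 214358881·π^4/6144 ≈ 3.39852e+06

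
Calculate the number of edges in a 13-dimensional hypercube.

An n-cube has n·2^(n-1) edges. With n = 13: 13·4096 = 53248.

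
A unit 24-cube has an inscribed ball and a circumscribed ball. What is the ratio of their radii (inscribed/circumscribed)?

For an n-cube of any side s, the inradius is s/2 and the circumradius is s√n/2, so the ratio is 1/√24 ≈ 0.204124.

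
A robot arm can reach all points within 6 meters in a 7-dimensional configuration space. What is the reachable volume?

V_7(6) = π^(7/2) · (6)^7 / Γ(7/2 + 1) = 1492992·π^3/35 ≈ 1.32263e+06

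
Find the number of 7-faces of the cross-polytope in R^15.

f_7(15-orthoplex) = 2^8 · (15 choose 8) = 1647360.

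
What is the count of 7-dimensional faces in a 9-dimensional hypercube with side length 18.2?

Choose 7 of 9 axes to span the face (C(9,7) = 36 ways), then fix each of the remaining 2 coordinates at one of its two extreme values (2^2 = 4 ways): 36·4 = 144.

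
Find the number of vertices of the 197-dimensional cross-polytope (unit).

The vertices are ±e_1, ..., ±e_197, so there are 2·197 = 394.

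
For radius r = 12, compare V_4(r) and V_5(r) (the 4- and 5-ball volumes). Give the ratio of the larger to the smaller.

V_4(12) ≈ 102328, V_5(12) ≈ 1.3098e+06. The 5-ball is larger by a factor of 12.8.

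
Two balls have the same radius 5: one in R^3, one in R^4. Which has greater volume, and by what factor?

V_3(5) ≈ 523.599, V_4(5) ≈ 3084.25. The 4-ball is larger by a factor of 5.89.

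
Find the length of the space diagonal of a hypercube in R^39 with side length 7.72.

||(7.72,7.72,...,7.72)|| = √(39)·7.72 ≈ 48.2114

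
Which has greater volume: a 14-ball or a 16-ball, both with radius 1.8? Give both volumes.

V_14(1.8) ≈ 2246.12. V_16(1.8) ≈ 2857.84. The 16-ball is larger.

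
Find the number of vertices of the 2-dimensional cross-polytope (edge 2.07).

Number of vertices = 2n = 4.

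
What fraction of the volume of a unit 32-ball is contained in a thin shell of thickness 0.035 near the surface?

Shell fraction = 1 - (1-0.035)^32 ≈ 0.680203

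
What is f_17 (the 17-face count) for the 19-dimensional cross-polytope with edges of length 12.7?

Each 17-face is the convex hull of 18 vertices, one chosen as ±e_i from each of 18 distinct axes: 2^18·C(19,18) = 4980736.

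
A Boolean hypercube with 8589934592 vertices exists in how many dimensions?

Since 2^n = 8589934592, we have n = 33.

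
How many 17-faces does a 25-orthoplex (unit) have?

An n-cross-polytope has 2^(k+1)·C(n,k+1) k-faces. Here 2^18·C(25,18) = 262144·480700 = 126012620800.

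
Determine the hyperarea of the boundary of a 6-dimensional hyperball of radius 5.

S = n·V_n(r)/r = 6·V_6(5)/5 (volume-to-surface relation), giving 3125·π^3 ≈ 96894.6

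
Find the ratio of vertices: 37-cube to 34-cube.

The 37-cube has 2^37 = 137438953472 vertices. The 34-cube has 2^34 = 17179869184 vertices. Ratio: 137438953472/17179869184 = 8.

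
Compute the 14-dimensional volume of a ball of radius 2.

V = 1024·π^7/315 ≈ 9818.35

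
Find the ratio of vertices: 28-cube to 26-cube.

The 28-cube has 2^28 = 268435456 vertices. The 26-cube has 2^26 = 67108864 vertices. Ratio: 268435456/67108864 = 4.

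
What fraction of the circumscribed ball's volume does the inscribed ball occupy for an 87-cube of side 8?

Volume scales as r^n, and r_in/r_out = 1/√87, giving (1/√87)^87 ≈ 4.27477e-85.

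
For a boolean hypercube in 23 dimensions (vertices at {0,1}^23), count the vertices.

The 23-cube has 2^23 = 8388608 vertices.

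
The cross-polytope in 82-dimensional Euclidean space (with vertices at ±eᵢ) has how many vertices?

Number of vertices = 2n = 164.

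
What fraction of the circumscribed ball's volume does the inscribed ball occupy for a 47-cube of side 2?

The radii are 2/2 and 2√47/2, so the volume ratio is (1/√47)^47 = 47^{-47/2} ≈ 5.07809e-40.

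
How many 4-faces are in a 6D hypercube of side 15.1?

Choose 4 of 6 axes to span the face (C(6,4) = 15 ways), then fix each of the remaining 2 coordinates at one of its two extreme values (2^2 = 4 ways): 15·4 = 60.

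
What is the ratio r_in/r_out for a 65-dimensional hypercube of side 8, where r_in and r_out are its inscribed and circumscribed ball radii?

Ratio = (s/2)/(s√65/2) = 65^(-1/2) ≈ 0.124035.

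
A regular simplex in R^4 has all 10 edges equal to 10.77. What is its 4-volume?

For a regular n-simplex with edge a, V = (a^n / n!)·√((n+1)/2^n). With a=10.77, n=4: V ≈ 313.384.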